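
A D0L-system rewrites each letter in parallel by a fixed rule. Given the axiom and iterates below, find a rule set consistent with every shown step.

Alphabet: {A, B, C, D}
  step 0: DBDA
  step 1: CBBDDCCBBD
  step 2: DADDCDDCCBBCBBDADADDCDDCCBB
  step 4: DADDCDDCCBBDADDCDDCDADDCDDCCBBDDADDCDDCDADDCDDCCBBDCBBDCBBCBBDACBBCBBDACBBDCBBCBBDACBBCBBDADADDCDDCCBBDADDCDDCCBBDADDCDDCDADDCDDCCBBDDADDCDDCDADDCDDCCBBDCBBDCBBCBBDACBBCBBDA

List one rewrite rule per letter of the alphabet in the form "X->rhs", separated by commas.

  step 1 ⇒ step 2: CBBDDCCBBD ⇒ DA·DDC·DDC·CBB·CBB·DA·DA·DDC·DDC·CBB
    B ↦ DDC
    C ↦ DA
    D ↦ CBB
  step 0 ⇒ step 1: DBDA ⇒ CBB·DDC·CBB·D
    A ↦ D

A->D, B->DDC, C->DA, D->CBB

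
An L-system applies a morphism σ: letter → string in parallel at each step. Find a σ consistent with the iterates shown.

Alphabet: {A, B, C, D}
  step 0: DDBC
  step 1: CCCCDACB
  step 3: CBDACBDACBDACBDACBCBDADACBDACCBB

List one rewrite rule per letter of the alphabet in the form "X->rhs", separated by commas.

A->BB, B->DA, C->CB, D->CC

  step 0 ⇒ step 1: DDBC ⇒ CC·CC·DA·CB
    B ↦ DA
    C ↦ CB
    D ↦ CC
    A ↦ BB  (constrained at step 1)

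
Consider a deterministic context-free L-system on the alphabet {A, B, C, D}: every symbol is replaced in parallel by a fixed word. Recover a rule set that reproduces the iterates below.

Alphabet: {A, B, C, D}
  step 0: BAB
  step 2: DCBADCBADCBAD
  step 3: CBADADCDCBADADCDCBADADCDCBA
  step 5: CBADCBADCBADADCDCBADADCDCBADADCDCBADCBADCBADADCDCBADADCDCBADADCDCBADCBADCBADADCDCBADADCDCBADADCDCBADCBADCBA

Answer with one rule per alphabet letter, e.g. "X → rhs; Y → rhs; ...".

  step 2 ⇒ step 3: DCBADCBADCBAD ⇒ CBA·D·ADC·D·CBA·D·ADC·D·CBA·D·ADC·D·CBA
    A ↦ D
    B ↦ ADC
    C ↦ D
    D ↦ CBA

A->D, B->ADC, C->D, D->CBA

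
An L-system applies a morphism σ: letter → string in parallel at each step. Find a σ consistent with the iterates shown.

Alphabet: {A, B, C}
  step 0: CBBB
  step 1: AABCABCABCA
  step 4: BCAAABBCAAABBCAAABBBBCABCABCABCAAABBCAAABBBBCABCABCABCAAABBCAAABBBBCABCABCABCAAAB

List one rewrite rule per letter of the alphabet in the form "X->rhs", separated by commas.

A->B, B->BCA, C->AA

  step 0 ⇒ step 1: CBBB ⇒ AA·BCA·BCA·BCA
    B ↦ BCA
    C ↦ AA
    A ↦ B  (constrained at step 1)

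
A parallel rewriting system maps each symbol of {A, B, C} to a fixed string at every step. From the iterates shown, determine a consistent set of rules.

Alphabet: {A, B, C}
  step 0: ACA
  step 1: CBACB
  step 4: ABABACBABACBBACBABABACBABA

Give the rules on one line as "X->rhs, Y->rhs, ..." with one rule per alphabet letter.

A->CB, B->BA, C->A

  step 0 ⇒ step 1: ACA ⇒ CB·A·CB
    A ↦ CB
    C ↦ A
    B ↦ BA  (constrained at step 1)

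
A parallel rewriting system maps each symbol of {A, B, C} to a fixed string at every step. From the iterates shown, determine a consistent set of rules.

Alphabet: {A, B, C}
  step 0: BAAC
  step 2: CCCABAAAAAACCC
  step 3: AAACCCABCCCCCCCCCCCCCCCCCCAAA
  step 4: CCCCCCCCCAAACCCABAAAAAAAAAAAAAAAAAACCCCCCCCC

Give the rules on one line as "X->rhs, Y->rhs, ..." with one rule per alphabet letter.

  step 3 ⇒ step 4: AAACCCABCCCCCCCCCCCCCCCCCCAAA ⇒ CCC·CCC·CCC·A·A·A·CCC·AB·A·A·A·A·A·A·A·A·A·A·A·A·A·A·A·A·A·A·CCC·CCC·CCC
    A ↦ CCC
    B ↦ AB
    C ↦ A

A->CCC, B->AB, C->A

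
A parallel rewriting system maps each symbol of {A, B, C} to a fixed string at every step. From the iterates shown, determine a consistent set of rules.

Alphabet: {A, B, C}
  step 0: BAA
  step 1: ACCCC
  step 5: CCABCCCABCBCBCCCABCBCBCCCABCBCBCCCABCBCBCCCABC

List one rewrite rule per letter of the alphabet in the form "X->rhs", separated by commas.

A->CC, B->A, C->BC

  step 0 ⇒ step 1: BAA ⇒ A·CC·CC
    A ↦ CC
    B ↦ A
    C ↦ BC  (constrained at step 1)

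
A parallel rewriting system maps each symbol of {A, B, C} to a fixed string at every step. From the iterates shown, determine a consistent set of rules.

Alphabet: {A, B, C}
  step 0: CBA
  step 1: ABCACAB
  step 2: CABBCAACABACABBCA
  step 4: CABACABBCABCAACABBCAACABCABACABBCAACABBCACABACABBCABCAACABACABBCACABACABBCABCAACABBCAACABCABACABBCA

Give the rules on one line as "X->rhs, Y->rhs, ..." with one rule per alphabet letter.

  step 1 ⇒ step 2: ABCACAB ⇒ CAB·BCA·A·CAB·A·CAB·BCA
    A ↦ CAB
    B ↦ BCA
    C ↦ A

A->CAB, B->BCA, C->A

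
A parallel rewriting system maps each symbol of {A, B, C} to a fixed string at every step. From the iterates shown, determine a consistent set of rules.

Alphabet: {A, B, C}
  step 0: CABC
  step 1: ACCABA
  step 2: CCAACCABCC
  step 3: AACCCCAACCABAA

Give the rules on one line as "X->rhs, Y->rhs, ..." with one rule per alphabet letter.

  step 2 ⇒ step 3: CCAACCABCC ⇒ A·A·CC·CC·A·A·CC·AB·A·A
    A ↦ CC
    B ↦ AB
    C ↦ A

A->CC, B->AB, C->A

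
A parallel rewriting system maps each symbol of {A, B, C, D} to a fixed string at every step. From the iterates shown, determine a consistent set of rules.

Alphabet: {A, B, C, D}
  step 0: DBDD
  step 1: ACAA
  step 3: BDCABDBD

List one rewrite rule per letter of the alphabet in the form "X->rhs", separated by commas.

  step 0 ⇒ step 1: DBDD ⇒ A·C·A·A
    B ↦ C
    D ↦ A
    A ↦ C  (constrained at step 1)
    C ↦ BD  (constrained at step 1)

A->C, B->C, C->BD, D->A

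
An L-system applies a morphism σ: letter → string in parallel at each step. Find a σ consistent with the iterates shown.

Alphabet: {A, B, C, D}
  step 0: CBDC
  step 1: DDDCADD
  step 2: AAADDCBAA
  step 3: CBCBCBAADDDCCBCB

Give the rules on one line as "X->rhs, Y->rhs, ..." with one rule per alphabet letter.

A->CB, B->DC, C->DD, D->A

  step 2 ⇒ step 3: AAADDCBAA ⇒ CB·CB·CB·A·A·DD·DC·CB·CB
    A ↦ CB
    B ↦ DC
    C ↦ DD
    D ↦ A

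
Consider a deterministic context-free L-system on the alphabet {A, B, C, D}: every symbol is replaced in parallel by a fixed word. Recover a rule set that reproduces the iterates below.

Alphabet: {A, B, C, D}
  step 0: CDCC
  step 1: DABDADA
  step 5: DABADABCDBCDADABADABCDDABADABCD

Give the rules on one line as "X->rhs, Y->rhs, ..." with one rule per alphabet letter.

A->CD, B->A, C->DA, D->B

  step 0 ⇒ step 1: CDCC ⇒ DA·B·DA·DA
    C ↦ DA
    D ↦ B
    A ↦ CD  (constrained at step 1)
    B ↦ A  (constrained at step 1)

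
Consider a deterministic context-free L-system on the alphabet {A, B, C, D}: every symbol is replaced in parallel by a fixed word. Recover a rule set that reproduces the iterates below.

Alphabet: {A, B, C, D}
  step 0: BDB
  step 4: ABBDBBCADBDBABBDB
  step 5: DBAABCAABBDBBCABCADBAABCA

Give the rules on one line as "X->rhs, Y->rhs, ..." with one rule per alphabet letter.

A->DB, B->A, C->BB, D->BC

  step 4 ⇒ step 5: ABBDBBCADBDBABBDB ⇒ DB·A·A·BC·A·A·BB·DB·BC·A·BC·A·DB·A·A·BC·A
    A ↦ DB
    B ↦ A
    C ↦ BB
    D ↦ BC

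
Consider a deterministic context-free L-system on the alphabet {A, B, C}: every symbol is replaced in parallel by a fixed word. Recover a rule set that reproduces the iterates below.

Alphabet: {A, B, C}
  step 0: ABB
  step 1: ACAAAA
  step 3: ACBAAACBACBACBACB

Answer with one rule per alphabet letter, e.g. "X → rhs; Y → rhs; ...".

  step 0 ⇒ step 1: ABB ⇒ AC·AA·AA
    A ↦ AC
    B ↦ AA
    C ↦ B  (constrained at step 1)

A->AC, B->AA, C->B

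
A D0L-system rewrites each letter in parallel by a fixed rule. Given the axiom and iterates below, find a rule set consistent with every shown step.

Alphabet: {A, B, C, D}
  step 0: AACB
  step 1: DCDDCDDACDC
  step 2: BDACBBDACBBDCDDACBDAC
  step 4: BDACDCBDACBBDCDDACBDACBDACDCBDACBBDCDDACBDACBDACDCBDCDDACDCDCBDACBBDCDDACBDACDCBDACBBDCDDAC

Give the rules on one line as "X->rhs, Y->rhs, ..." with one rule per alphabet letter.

A->DCD, B->DC, C->DAC, D->B

  step 1 ⇒ step 2: DCDDCDDACDC ⇒ B·DAC·B·B·DAC·B·B·DCD·DAC·B·DAC
    A ↦ DCD
    C ↦ DAC
    D ↦ B
  step 0 ⇒ step 1: AACB ⇒ DCD·DCD·DAC·DC
    B ↦ DC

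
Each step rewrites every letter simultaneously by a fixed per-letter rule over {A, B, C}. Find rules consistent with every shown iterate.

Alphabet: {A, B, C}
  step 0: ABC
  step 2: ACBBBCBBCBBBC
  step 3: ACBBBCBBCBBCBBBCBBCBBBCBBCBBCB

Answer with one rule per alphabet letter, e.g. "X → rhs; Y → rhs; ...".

A->AC, B->BBC, C->B

  step 2 ⇒ step 3: ACBBBCBBCBBBC ⇒ AC·B·BBC·BBC·BBC·B·BBC·BBC·B·BBC·BBC·BBC·B
    A ↦ AC
    B ↦ BBC
    C ↦ B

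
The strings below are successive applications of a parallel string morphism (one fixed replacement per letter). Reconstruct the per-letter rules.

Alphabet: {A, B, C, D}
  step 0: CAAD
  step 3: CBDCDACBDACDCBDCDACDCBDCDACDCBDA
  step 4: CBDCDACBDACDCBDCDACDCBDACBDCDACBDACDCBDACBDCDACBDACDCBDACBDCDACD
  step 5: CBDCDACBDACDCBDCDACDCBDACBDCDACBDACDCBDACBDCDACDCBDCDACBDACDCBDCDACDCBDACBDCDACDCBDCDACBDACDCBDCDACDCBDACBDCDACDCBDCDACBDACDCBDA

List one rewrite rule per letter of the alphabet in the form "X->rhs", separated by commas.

  step 4 ⇒ step 5: CBDCDACBDACDCBDCDACDCBDACBDCDACBDACDCBDACBDCDACBDACDCBDACBDCDACD ⇒ CBD·CD·A·CBD·A·CD·CBD·CD·A·CD·CBD·A·CBD·CD·A·CBD·A·CD·CBD·A·CBD·CD·A·CD·CBD·CD·A·CBD·A·CD·CBD·CD·A·CD·CBD·A·CBD·CD·A·CD·CBD·CD·A·CBD·A·CD·CBD·CD·A·CD·CBD·A·CBD·CD·A·CD·CBD·CD·A·CBD·A·CD·CBD·A
    A ↦ CD
    B ↦ CD
    C ↦ CBD
    D ↦ A

A->CD, B->CD, C->CBD, D->A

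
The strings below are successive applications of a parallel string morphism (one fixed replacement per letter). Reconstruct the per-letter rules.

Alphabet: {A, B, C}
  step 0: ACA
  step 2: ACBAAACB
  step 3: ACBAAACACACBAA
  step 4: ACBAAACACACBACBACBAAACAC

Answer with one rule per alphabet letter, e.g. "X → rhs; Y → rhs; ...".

A->AC, B->AA, C->B

  step 3 ⇒ step 4: ACBAAACACACBAA ⇒ AC·B·AA·AC·AC·AC·B·AC·B·AC·B·AA·AC·AC
    A ↦ AC
    B ↦ AA
    C ↦ B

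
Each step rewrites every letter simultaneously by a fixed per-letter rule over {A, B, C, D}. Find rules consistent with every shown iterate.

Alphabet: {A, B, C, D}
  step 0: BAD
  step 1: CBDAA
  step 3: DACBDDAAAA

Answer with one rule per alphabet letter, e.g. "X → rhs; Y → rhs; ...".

  step 0 ⇒ step 1: BAD ⇒ CB·D·AA
    A ↦ D
    B ↦ CB
    D ↦ AA
    C ↦ A  (constrained at step 1)

A->D, B->CB, C->A, D->AA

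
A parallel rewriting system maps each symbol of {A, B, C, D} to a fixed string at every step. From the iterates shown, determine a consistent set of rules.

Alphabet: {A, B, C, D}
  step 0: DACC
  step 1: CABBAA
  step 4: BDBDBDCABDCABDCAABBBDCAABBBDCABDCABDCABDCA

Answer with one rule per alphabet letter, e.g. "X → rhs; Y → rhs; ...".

A->BB, B->BD, C->A, D->CA

  step 0 ⇒ step 1: DACC ⇒ CA·BB·A·A
    A ↦ BB
    C ↦ A
    D ↦ CA
    B ↦ BD  (constrained at step 1)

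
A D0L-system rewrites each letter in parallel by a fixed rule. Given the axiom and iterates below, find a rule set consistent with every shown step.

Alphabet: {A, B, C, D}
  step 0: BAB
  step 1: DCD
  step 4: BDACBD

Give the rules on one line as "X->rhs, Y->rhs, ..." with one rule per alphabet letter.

  step 0 ⇒ step 1: BAB ⇒ D·C·D
    A ↦ C
    B ↦ D
    C ↦ BD  (constrained at step 1)
    D ↦ A  (constrained at step 1)

A->C, B->D, C->BD, D->A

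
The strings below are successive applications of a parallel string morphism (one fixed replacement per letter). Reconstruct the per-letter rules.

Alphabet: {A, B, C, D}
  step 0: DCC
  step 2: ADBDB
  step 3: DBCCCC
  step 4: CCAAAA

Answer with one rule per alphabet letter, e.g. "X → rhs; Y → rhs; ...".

A->DB, B->C, C->A, D->C

  step 3 ⇒ step 4: DBCCCC ⇒ C·C·A·A·A·A
    B ↦ C
    C ↦ A
    D ↦ C
  step 2 ⇒ step 3: ADBDB ⇒ DB·C·C·C·C
    A ↦ DB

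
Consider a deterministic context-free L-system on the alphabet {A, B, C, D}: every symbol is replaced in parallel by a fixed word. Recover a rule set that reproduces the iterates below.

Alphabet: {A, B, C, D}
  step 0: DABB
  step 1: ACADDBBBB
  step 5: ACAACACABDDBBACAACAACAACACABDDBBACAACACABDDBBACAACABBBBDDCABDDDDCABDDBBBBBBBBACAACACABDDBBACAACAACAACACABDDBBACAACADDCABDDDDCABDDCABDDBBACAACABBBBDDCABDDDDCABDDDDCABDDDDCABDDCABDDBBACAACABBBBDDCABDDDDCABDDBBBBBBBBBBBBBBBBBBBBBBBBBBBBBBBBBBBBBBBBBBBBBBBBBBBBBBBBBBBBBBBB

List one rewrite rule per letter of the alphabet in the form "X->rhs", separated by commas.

  step 0 ⇒ step 1: DABB ⇒ ACA·DD·BB·BB
    A ↦ DD
    B ↦ BB
    D ↦ ACA
    C ↦ CAB  (constrained at step 1)

A->DD, B->BB, C->CAB, D->ACA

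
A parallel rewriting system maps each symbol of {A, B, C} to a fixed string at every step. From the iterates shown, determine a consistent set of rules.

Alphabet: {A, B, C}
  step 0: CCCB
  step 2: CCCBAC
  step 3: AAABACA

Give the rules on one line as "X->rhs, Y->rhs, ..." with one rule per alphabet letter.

  step 2 ⇒ step 3: CCCBAC ⇒ A·A·A·BA·C·A
    A ↦ C
    B ↦ BA
    C ↦ A

A->C, B->BA, C->A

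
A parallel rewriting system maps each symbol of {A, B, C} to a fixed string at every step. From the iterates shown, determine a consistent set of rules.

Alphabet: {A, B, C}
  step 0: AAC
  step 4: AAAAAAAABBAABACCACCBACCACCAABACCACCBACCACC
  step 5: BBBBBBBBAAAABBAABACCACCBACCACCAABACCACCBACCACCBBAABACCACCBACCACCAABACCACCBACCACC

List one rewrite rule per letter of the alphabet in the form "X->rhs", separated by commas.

A->B, B->AA, C->ACC

  step 4 ⇒ step 5: AAAAAAAABBAABACCACCBACCACCAABACCACCBACCACC ⇒ B·B·B·B·B·B·B·B·AA·AA·B·B·AA·B·ACC·ACC·B·ACC·ACC·AA·B·ACC·ACC·B·ACC·ACC·B·B·AA·B·ACC·ACC·B·ACC·ACC·AA·B·ACC·ACC·B·ACC·ACC
    A ↦ B
    B ↦ AA
    C ↦ ACC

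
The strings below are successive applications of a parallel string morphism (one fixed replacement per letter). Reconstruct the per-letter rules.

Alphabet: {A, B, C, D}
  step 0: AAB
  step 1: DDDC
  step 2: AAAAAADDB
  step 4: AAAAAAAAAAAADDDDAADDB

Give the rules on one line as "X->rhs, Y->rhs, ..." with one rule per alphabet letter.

  step 1 ⇒ step 2: DDDC ⇒ AA·AA·AA·DDB
    C ↦ DDB
    D ↦ AA
  step 0 ⇒ step 1: AAB ⇒ D·D·DC
    A ↦ D
  step 0 ⇒ step 1: AAB ⇒ D·D·DC
    B ↦ DC

A->D, B->DC, C->DDB, D->AA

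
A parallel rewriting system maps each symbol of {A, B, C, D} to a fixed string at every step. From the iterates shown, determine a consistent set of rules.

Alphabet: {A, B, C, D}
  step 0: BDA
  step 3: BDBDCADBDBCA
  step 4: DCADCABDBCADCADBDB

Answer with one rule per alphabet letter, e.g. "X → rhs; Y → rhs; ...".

  step 3 ⇒ step 4: BDBDCADBDBCA ⇒ D·CA·D·CA·B·DB·CA·D·CA·D·B·DB
    A ↦ DB
    B ↦ D
    C ↦ B
    D ↦ CA

A->DB, B->D, C->B, D->CA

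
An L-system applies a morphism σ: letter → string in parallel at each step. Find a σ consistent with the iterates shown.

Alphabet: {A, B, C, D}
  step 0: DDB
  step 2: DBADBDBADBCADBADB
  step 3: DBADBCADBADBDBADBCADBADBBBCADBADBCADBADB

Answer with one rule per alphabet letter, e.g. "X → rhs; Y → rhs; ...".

A->CA, B->ADB, C->BB, D->DB

  step 2 ⇒ step 3: DBADBDBADBCADBADB ⇒ DB·ADB·CA·DB·ADB·DB·ADB·CA·DB·ADB·BB·CA·DB·ADB·CA·DB·ADB
    A ↦ CA
    B ↦ ADB
    C ↦ BB
    D ↦ DB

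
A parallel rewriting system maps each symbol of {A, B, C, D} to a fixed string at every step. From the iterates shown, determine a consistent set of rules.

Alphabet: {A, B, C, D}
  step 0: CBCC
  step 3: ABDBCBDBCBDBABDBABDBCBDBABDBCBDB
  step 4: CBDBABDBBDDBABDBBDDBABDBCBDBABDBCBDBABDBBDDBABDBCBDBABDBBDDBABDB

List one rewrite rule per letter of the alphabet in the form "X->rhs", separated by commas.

A->CB, B->DB, C->BD, D->AB

  step 3 ⇒ step 4: ABDBCBDBCBDBABDBABDBCBDBABDBCBDB ⇒ CB·DB·AB·DB·BD·DB·AB·DB·BD·DB·AB·DB·CB·DB·AB·DB·CB·DB·AB·DB·BD·DB·AB·DB·CB·DB·AB·DB·BD·DB·AB·DB
    A ↦ CB
    B ↦ DB
    C ↦ BD
    D ↦ AB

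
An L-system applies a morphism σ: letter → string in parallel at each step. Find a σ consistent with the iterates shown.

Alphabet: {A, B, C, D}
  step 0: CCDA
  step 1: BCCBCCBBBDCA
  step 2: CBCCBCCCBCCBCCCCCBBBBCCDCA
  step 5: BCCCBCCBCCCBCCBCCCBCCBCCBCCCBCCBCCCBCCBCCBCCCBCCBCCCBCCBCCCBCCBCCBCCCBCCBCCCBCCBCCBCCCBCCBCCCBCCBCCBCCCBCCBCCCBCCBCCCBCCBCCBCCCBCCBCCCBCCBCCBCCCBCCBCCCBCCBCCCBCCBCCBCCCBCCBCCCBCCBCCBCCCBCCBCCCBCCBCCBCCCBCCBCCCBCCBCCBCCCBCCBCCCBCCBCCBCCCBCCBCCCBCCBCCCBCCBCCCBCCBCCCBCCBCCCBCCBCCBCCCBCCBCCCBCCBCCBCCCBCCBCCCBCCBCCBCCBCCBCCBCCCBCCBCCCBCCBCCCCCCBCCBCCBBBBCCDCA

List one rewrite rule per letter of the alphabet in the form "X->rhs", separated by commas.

  step 1 ⇒ step 2: BCCBCCBBBDCA ⇒ C·BCC·BCC·C·BCC·BCC·C·C·C·BBB·BCC·DCA
    A ↦ DCA
    B ↦ C
    C ↦ BCC
    D ↦ BBB

A->DCA, B->C, C->BCC, D->BBB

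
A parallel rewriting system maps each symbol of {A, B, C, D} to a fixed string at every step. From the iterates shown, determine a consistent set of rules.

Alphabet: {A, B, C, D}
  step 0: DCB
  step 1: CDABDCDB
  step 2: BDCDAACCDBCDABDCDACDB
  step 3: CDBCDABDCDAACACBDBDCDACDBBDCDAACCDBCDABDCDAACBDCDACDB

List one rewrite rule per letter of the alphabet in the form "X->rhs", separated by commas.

A->AC, B->CDB, C->BD, D->CDA

  step 2 ⇒ step 3: BDCDAACCDBCDABDCDACDB ⇒ CDB·CDA·BD·CDA·AC·AC·BD·BD·CDA·CDB·BD·CDA·AC·CDB·CDA·BD·CDA·AC·BD·CDA·CDB
    A ↦ AC
    B ↦ CDB
    C ↦ BD
    D ↦ CDA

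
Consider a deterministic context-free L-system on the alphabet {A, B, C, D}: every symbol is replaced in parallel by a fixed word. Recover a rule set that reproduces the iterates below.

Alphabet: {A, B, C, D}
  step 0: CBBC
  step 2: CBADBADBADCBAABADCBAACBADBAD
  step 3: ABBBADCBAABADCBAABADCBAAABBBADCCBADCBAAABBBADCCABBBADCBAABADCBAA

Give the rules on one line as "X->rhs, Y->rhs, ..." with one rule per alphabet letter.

  step 2 ⇒ step 3: CBADBADBADCBAABADCBAACBADBAD ⇒ ABB·BAD·C·BAA·BAD·C·BAA·BAD·C·BAA·ABB·BAD·C·C·BAD·C·BAA·ABB·BAD·C·C·ABB·BAD·C·BAA·BAD·C·BAA
    A ↦ C
    B ↦ BAD
    C ↦ ABB
    D ↦ BAA

A->C, B->BAD, C->ABB, D->BAA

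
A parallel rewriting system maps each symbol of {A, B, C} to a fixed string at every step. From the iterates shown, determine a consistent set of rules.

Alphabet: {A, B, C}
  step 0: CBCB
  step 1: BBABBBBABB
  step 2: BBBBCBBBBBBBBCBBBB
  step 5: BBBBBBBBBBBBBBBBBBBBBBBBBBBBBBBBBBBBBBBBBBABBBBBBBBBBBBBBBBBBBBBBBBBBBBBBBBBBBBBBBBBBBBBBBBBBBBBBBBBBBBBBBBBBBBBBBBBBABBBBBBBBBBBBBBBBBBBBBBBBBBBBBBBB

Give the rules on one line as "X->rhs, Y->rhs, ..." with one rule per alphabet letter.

A->C, B->BB, C->BBA

  step 1 ⇒ step 2: BBABBBBABB ⇒ BB·BB·C·BB·BB·BB·BB·C·BB·BB
    A ↦ C
    B ↦ BB
  step 0 ⇒ step 1: CBCB ⇒ BBA·BB·BBA·BB
    C ↦ BBA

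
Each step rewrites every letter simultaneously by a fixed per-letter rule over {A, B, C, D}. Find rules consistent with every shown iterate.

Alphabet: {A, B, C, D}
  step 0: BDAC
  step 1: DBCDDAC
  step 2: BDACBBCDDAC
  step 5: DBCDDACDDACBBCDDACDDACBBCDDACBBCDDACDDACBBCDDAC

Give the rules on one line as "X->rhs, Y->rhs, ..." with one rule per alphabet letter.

  step 1 ⇒ step 2: DBCDDAC ⇒ B·D·AC·B·B·CDD·AC
    A ↦ CDD
    B ↦ D
    C ↦ AC
    D ↦ B

A->CDD, B->D, C->AC, D->B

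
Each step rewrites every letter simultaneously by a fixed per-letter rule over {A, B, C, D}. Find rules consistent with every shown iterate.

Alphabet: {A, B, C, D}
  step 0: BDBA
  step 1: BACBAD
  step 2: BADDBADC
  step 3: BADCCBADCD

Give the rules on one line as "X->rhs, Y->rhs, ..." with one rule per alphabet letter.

  step 2 ⇒ step 3: BADDBADC ⇒ BA·D·C·C·BA·D·C·D
    A ↦ D
    B ↦ BA
    C ↦ D
    D ↦ C

A->D, B->BA, C->D, D->C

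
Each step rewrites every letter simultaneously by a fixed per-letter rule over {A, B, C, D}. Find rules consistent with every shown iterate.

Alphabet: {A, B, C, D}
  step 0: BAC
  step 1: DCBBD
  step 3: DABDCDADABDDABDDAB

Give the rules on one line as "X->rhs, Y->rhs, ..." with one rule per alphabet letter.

A->B, B->DC, C->BD, D->DA

  step 0 ⇒ step 1: BAC ⇒ DC·B·BD
    A ↦ B
    B ↦ DC
    C ↦ BD
    D ↦ DA  (constrained at step 1)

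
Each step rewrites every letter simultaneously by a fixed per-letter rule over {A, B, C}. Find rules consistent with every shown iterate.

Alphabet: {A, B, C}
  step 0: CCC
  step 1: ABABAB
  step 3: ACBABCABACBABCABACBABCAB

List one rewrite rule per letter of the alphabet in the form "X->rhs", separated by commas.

A->ACB, B->C, C->AB

  step 0 ⇒ step 1: CCC ⇒ AB·AB·AB
    C ↦ AB
    A ↦ ACB  (constrained at step 1)
    B ↦ C  (constrained at step 1)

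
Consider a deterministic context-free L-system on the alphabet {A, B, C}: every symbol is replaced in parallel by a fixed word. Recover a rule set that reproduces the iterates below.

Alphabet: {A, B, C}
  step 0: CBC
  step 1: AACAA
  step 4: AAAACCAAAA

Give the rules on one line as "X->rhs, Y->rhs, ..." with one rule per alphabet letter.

A->B, B->C, C->AA

  step 0 ⇒ step 1: CBC ⇒ AA·C·AA
    B ↦ C
    C ↦ AA
    A ↦ B  (constrained at step 1)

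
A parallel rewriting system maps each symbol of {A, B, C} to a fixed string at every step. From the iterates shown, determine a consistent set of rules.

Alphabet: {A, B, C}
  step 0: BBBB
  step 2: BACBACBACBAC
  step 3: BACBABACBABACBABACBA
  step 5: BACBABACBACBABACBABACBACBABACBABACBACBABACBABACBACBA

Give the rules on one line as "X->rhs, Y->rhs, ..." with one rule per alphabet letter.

A->C, B->BA, C->BA

  step 2 ⇒ step 3: BACBACBACBAC ⇒ BA·C·BA·BA·C·BA·BA·C·BA·BA·C·BA
    A ↦ C
    B ↦ BA
    C ↦ BA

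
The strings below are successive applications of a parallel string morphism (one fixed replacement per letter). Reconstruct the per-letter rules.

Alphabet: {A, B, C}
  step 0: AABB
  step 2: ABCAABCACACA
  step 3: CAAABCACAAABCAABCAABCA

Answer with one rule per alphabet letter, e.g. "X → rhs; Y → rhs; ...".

A->CA, B->A, C->AB

  step 2 ⇒ step 3: ABCAABCACACA ⇒ CA·A·AB·CA·CA·A·AB·CA·AB·CA·AB·CA
    A ↦ CA
    B ↦ A
    C ↦ AB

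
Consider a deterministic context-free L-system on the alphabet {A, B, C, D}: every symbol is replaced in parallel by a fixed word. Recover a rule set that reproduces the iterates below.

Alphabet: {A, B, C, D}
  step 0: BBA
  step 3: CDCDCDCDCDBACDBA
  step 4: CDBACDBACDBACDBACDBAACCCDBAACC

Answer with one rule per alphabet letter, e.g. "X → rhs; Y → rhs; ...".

  step 3 ⇒ step 4: CDCDCDCDCDBACDBA ⇒ CD·BA·CD·BA·CD·BA·CD·BA·CD·BA·A·CC·CD·BA·A·CC
    A ↦ CC
    B ↦ A
    C ↦ CD
    D ↦ BA

A->CC, B->A, C->CD, D->BA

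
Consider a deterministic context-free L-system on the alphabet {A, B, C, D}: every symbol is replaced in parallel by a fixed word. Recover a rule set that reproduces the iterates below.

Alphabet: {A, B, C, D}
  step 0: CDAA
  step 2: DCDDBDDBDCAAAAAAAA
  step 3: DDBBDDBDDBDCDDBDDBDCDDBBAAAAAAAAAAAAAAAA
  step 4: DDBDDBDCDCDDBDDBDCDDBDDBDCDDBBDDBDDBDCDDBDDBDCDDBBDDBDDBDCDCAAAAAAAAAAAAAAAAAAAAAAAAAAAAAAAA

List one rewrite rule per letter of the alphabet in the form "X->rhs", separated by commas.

A->AA, B->DC, C->B, D->DDB

  step 3 ⇒ step 4: DDBBDDBDDBDCDDBDDBDCDDBBAAAAAAAAAAAAAAAA ⇒ DDB·DDB·DC·DC·DDB·DDB·DC·DDB·DDB·DC·DDB·B·DDB·DDB·DC·DDB·DDB·DC·DDB·B·DDB·DDB·DC·DC·AA·AA·AA·AA·AA·AA·AA·AA·AA·AA·AA·AA·AA·AA·AA·AA
    A ↦ AA
    B ↦ DC
    C ↦ B
    D ↦ DDB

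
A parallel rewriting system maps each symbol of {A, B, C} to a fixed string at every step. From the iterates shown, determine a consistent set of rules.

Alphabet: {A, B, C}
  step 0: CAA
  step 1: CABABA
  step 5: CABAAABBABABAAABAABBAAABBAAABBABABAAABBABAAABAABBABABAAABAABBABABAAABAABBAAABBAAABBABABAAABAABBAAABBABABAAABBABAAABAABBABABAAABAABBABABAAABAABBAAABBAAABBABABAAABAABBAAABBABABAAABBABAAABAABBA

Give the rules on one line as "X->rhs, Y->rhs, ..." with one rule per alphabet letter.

A->BA, B->AAB, C->CA

  step 0 ⇒ step 1: CAA ⇒ CA·BA·BA
    A ↦ BA
    C ↦ CA
    B ↦ AAB  (constrained at step 1)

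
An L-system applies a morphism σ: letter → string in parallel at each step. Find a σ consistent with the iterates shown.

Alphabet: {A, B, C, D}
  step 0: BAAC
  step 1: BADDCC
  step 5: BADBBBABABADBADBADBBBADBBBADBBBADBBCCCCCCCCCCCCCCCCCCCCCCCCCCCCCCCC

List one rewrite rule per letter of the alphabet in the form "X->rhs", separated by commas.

  step 0 ⇒ step 1: BAAC ⇒ BA·D·D·CC
    A ↦ D
    B ↦ BA
    C ↦ CC
    D ↦ BB  (constrained at step 1)

A->D, B->BA, C->CC, D->BB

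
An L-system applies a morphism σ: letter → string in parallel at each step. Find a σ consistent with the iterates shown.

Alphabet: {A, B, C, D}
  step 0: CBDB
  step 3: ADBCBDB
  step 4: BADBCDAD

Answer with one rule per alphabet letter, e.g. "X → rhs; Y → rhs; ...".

A->B, B->D, C->BC, D->A

  step 3 ⇒ step 4: ADBCBDB ⇒ B·A·D·BC·D·A·D
    A ↦ B
    B ↦ D
    C ↦ BC
    D ↦ A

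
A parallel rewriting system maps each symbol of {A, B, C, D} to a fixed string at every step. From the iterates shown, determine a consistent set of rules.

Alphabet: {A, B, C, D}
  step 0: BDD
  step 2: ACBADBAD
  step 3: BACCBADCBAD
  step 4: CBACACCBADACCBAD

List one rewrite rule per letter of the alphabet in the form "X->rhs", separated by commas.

A->B, B->C, C->AC, D->AD

  step 3 ⇒ step 4: BACCBADCBAD ⇒ C·B·AC·AC·C·B·AD·AC·C·B·AD
    A ↦ B
    B ↦ C
    C ↦ AC
    D ↦ AD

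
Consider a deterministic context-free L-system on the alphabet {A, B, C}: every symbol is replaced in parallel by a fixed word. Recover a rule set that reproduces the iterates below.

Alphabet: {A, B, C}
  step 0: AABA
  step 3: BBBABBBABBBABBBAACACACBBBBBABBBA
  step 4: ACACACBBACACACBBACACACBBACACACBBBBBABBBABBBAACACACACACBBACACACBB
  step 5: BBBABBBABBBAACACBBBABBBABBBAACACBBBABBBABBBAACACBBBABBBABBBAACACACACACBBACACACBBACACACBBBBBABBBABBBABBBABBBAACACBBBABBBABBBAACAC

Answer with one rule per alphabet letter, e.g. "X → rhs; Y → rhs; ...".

A->BB, B->AC, C->BA

  step 4 ⇒ step 5: ACACACBBACACACBBACACACBBACACACBBBBBABBBABBBAACACACACACBBACACACBB ⇒ BB·BA·BB·BA·BB·BA·AC·AC·BB·BA·BB·BA·BB·BA·AC·AC·BB·BA·BB·BA·BB·BA·AC·AC·BB·BA·BB·BA·BB·BA·AC·AC·AC·AC·AC·BB·AC·AC·AC·BB·AC·AC·AC·BB·BB·BA·BB·BA·BB·BA·BB·BA·BB·BA·AC·AC·BB·BA·BB·BA·BB·BA·AC·AC
    A ↦ BB
    B ↦ AC
    C ↦ BA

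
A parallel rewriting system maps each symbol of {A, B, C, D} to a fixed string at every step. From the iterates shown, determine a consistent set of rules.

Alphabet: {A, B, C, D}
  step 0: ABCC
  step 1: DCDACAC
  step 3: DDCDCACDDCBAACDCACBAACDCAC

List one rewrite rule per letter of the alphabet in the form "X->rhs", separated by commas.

A->DC, B->D, C->AC, D->BA

  step 0 ⇒ step 1: ABCC ⇒ DC·D·AC·AC
    A ↦ DC
    B ↦ D
    C ↦ AC
    D ↦ BA  (constrained at step 1)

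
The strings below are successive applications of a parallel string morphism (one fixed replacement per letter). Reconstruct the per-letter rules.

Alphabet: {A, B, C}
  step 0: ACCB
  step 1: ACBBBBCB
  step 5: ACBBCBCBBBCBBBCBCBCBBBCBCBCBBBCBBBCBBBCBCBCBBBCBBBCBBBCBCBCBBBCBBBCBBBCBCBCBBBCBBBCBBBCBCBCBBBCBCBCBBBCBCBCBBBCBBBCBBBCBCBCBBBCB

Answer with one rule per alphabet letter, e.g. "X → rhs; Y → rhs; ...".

  step 0 ⇒ step 1: ACCB ⇒ AC·BB·BB·CB
    A ↦ AC
    B ↦ CB
    C ↦ BB

A->AC, B->CB, C->BB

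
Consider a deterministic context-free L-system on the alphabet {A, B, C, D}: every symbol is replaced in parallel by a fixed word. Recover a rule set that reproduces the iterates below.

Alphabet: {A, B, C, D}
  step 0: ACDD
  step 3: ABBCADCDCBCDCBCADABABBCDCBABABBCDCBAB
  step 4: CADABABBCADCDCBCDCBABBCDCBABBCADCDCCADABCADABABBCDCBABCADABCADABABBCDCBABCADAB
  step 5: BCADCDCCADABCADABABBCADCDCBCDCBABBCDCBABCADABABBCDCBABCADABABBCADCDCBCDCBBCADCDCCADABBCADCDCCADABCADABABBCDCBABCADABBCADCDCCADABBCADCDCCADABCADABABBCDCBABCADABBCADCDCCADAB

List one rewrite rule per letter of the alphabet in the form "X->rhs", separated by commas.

A->CAD, B->AB, C->B, D->CDC

  step 4 ⇒ step 5: CADABABBCADCDCBCDCBABBCDCBABBCADCDCCADABCADABABBCDCBABCADABCADABABBCDCBABCADAB ⇒ B·CAD·CDC·CAD·AB·CAD·AB·AB·B·CAD·CDC·B·CDC·B·AB·B·CDC·B·AB·CAD·AB·AB·B·CDC·B·AB·CAD·AB·AB·B·CAD·CDC·B·CDC·B·B·CAD·CDC·CAD·AB·B·CAD·CDC·CAD·AB·CAD·AB·AB·B·CDC·B·AB·CAD·AB·B·CAD·CDC·CAD·AB·B·CAD·CDC·CAD·AB·CAD·AB·AB·B·CDC·B·AB·CAD·AB·B·CAD·CDC·CAD·AB
    A ↦ CAD
    B ↦ AB
    C ↦ B
    D ↦ CDC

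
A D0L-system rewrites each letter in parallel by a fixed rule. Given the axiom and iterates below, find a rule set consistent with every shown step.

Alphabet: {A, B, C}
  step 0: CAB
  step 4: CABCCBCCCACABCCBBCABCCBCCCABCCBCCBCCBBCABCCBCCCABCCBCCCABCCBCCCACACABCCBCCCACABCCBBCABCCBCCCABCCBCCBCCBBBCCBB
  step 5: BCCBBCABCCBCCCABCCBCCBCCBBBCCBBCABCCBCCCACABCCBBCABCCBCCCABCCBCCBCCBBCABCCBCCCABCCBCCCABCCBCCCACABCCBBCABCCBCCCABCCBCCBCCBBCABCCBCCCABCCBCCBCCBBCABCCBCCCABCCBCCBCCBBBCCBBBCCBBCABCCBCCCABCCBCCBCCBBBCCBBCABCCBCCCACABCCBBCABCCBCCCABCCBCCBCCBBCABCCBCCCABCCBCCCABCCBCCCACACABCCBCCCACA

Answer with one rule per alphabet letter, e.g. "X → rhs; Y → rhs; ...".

  step 4 ⇒ step 5: CABCCBCCCACABCCBBCABCCBCCCABCCBCCBCCBBCABCCBCCCABCCBCCCABCCBCCCACACABCCBCCCACABCCBBCABCCBCCCABCCBCCBCCBBBCCBB ⇒ BCC·BB·CA·BCC·BCC·CA·BCC·BCC·BCC·BB·BCC·BB·CA·BCC·BCC·CA·CA·BCC·BB·CA·BCC·BCC·CA·BCC·BCC·BCC·BB·CA·BCC·BCC·CA·BCC·BCC·CA·BCC·BCC·CA·CA·BCC·BB·CA·BCC·BCC·CA·BCC·BCC·BCC·BB·CA·BCC·BCC·CA·BCC·BCC·BCC·BB·CA·BCC·BCC·CA·BCC·BCC·BCC·BB·BCC·BB·BCC·BB·CA·BCC·BCC·CA·BCC·BCC·BCC·BB·BCC·BB·CA·BCC·BCC·CA·CA·BCC·BB·CA·BCC·BCC·CA·BCC·BCC·BCC·BB·CA·BCC·BCC·CA·BCC·BCC·CA·BCC·BCC·CA·CA·CA·BCC·BCC·CA·CA
    A ↦ BB
    B ↦ CA
    C ↦ BCC

A->BB, B->CA, C->BCC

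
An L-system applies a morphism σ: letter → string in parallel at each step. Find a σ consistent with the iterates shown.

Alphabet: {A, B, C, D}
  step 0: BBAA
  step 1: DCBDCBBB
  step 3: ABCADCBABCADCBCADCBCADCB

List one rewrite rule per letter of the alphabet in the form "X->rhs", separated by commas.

  step 0 ⇒ step 1: BBAA ⇒ DCB·DCB·B·B
    A ↦ B
    B ↦ DCB
    C ↦ A  (constrained at step 1)
    D ↦ C  (constrained at step 1)

A->B, B->DCB, C->A, D->C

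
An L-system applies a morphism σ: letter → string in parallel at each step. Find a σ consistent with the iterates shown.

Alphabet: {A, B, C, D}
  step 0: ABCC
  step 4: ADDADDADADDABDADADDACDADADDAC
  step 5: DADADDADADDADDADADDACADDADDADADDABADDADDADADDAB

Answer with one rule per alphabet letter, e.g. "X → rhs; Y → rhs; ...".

A->D, B->AC, C->AB, D->AD

  step 4 ⇒ step 5: ADDADDADADDABDADADDACDADADDAC ⇒ D·AD·AD·D·AD·AD·D·AD·D·AD·AD·D·AC·AD·D·AD·D·AD·AD·D·AB·AD·D·AD·D·AD·AD·D·AB
    A ↦ D
    B ↦ AC
    C ↦ AB
    D ↦ AD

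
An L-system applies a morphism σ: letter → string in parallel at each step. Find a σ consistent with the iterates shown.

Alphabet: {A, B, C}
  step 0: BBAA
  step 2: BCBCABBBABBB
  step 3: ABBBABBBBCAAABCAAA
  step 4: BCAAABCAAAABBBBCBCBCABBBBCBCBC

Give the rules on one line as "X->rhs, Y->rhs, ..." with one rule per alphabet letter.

  step 3 ⇒ step 4: ABBBABBBBCAAABCAAA ⇒ BC·A·A·A·BC·A·A·A·A·BBB·BC·BC·BC·A·BBB·BC·BC·BC
    A ↦ BC
    B ↦ A
    C ↦ BBB

A->BC, B->A, C->BBB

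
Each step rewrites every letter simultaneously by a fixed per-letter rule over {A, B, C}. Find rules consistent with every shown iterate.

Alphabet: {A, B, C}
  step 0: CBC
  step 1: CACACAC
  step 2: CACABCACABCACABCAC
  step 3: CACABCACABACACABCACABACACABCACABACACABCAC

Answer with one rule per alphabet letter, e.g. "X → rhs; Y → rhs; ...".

A->AB, B->A, C->CAC

  step 2 ⇒ step 3: CACABCACABCACABCAC ⇒ CAC·AB·CAC·AB·A·CAC·AB·CAC·AB·A·CAC·AB·CAC·AB·A·CAC·AB·CAC
    A ↦ AB
    B ↦ A
    C ↦ CAC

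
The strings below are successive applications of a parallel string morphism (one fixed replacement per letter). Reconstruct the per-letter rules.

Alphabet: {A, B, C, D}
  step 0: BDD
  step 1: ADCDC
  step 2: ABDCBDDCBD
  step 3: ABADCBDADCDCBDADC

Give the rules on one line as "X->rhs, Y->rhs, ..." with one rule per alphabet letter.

A->AB, B->A, C->BD, D->DC

  step 2 ⇒ step 3: ABDCBDDCBD ⇒ AB·A·DC·BD·A·DC·DC·BD·A·DC
    A ↦ AB
    B ↦ A
    C ↦ BD
    D ↦ DC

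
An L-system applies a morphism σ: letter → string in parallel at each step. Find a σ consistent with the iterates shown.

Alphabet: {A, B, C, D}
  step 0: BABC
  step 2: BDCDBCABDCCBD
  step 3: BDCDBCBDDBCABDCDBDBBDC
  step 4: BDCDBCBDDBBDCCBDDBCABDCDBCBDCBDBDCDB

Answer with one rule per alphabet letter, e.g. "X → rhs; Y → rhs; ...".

A->CA, B->BD, C->DB, D->C

  step 3 ⇒ step 4: BDCDBCBDDBCABDCDBDBBDC ⇒ BD·C·DB·C·BD·DB·BD·C·C·BD·DB·CA·BD·C·DB·C·BD·C·BD·BD·C·DB
    A ↦ CA
    B ↦ BD
    C ↦ DB
    D ↦ C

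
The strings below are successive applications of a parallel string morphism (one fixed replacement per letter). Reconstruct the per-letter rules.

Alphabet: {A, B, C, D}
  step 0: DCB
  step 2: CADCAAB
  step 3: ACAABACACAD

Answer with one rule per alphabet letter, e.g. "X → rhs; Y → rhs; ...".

  step 2 ⇒ step 3: CADCAAB ⇒ A·CA·AB·A·CA·CA·D
    A ↦ CA
    B ↦ D
    C ↦ A
    D ↦ AB

A->CA, B->D, C->A, D->AB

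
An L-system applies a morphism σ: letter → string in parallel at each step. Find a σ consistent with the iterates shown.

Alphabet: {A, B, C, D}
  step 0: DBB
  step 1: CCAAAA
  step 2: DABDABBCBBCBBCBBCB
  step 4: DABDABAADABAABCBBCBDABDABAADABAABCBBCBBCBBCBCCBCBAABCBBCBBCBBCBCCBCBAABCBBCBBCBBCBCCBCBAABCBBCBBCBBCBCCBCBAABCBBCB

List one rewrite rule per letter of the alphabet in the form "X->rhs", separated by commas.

  step 1 ⇒ step 2: CCAAAA ⇒ DAB·DAB·BCB·BCB·BCB·BCB
    A ↦ BCB
    C ↦ DAB
  step 0 ⇒ step 1: DBB ⇒ CC·AA·AA
    B ↦ AA
  step 0 ⇒ step 1: DBB ⇒ CC·AA·AA
    D ↦ CC

A->BCB, B->AA, C->DAB, D->CC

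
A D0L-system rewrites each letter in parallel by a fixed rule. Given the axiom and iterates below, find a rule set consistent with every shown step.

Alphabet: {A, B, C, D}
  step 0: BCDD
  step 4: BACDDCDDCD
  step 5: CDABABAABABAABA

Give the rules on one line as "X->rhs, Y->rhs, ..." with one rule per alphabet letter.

  step 4 ⇒ step 5: BACDDCDDCD ⇒ C·D·A·BA·BA·A·BA·BA·A·BA
    A ↦ D
    B ↦ C
    C ↦ A
    D ↦ BA

A->D, B->C, C->A, D->BA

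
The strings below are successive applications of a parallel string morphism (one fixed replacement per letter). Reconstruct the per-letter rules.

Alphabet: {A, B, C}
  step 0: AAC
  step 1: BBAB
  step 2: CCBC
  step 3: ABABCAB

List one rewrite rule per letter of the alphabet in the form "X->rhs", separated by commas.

A->B, B->C, C->AB

  step 2 ⇒ step 3: CCBC ⇒ AB·AB·C·AB
    B ↦ C
    C ↦ AB
  step 0 ⇒ step 1: AAC ⇒ B·B·AB
    A ↦ B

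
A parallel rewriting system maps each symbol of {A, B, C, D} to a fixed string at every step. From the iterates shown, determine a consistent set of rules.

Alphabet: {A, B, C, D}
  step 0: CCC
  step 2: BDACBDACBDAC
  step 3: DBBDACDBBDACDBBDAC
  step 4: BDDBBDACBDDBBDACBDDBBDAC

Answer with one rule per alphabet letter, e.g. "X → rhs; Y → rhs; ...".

  step 3 ⇒ step 4: DBBDACDBBDACDBBDAC ⇒ B·D·D·B·BD·AC·B·D·D·B·BD·AC·B·D·D·B·BD·AC
    A ↦ BD
    B ↦ D
    C ↦ AC
    D ↦ B

A->BD, B->D, C->AC, D->B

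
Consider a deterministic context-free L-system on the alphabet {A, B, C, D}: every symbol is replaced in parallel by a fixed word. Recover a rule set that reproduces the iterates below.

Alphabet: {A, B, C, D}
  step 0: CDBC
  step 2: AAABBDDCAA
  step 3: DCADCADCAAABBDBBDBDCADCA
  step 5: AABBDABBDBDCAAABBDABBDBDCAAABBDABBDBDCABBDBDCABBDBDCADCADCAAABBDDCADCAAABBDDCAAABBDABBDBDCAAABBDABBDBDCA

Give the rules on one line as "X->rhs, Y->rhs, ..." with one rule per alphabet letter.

  step 2 ⇒ step 3: AAABBDDCAA ⇒ DCA·DCA·DCA·A·A·BBD·BBD·B·DCA·DCA
    A ↦ DCA
    B ↦ A
    C ↦ B
    D ↦ BBD

A->DCA, B->A, C->B, D->BBD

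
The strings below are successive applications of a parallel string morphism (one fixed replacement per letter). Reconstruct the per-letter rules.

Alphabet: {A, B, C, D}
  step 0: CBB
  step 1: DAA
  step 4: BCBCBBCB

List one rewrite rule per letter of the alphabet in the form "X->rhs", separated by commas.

A->BC, B->A, C->D, D->B

  step 0 ⇒ step 1: CBB ⇒ D·A·A
    B ↦ A
    C ↦ D
    A ↦ BC  (constrained at step 1)
    D ↦ B  (constrained at step 1)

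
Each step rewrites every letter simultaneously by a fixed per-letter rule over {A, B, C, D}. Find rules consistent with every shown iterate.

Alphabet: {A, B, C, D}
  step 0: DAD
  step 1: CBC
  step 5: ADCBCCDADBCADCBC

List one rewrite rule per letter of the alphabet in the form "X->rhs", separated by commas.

A->B, B->CD, C->AD, D->C

  step 0 ⇒ step 1: DAD ⇒ C·B·C
    A ↦ B
    D ↦ C
    B ↦ CD  (constrained at step 1)
    C ↦ AD  (constrained at step 1)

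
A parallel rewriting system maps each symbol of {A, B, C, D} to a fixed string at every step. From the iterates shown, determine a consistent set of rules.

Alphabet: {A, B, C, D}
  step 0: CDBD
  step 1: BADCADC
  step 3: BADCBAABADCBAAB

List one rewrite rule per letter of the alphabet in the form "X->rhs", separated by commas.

A->B, B->A, C->BA, D->DC

  step 0 ⇒ step 1: CDBD ⇒ BA·DC·A·DC
    B ↦ A
    C ↦ BA
    D ↦ DC
    A ↦ B  (constrained at step 1)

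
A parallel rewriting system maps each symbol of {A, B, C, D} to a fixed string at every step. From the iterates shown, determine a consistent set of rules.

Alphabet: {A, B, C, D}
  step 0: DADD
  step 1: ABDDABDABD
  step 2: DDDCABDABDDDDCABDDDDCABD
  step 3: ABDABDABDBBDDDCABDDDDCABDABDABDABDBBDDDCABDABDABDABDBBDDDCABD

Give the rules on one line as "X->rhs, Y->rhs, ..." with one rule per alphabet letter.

A->D, B->DDC, C->BB, D->ABD

  step 2 ⇒ step 3: DDDCABDABDDDDCABDDDDCABD ⇒ ABD·ABD·ABD·BB·D·DDC·ABD·D·DDC·ABD·ABD·ABD·ABD·BB·D·DDC·ABD·ABD·ABD·ABD·BB·D·DDC·ABD
    A ↦ D
    B ↦ DDC
    C ↦ BB
    D ↦ ABD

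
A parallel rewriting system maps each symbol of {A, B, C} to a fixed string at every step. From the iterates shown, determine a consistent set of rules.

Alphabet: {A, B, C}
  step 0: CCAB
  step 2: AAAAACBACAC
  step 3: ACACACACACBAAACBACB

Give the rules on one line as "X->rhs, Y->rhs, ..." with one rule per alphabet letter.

A->AC, B->AA, C->B

  step 2 ⇒ step 3: AAAAACBACAC ⇒ AC·AC·AC·AC·AC·B·AA·AC·B·AC·B
    A ↦ AC
    B ↦ AA
    C ↦ B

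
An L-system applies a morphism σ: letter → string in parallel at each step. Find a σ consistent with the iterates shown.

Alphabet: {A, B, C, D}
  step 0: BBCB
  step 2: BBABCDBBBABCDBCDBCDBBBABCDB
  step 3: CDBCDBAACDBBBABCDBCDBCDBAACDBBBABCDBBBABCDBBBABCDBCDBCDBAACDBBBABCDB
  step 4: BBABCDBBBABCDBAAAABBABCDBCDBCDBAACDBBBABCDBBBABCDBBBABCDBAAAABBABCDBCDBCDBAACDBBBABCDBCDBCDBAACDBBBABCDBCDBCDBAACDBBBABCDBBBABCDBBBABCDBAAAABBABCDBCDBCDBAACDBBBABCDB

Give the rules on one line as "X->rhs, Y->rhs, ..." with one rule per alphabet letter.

  step 3 ⇒ step 4: CDBCDBAACDBBBABCDBCDBCDBAACDBBBABCDBBBABCDBBBABCDBCDBCDBAACDBBBABCDB ⇒ BB·AB·CDB·BB·AB·CDB·AA·AA·BB·AB·CDB·CDB·CDB·AA·CDB·BB·AB·CDB·BB·AB·CDB·BB·AB·CDB·AA·AA·BB·AB·CDB·CDB·CDB·AA·CDB·BB·AB·CDB·CDB·CDB·AA·CDB·BB·AB·CDB·CDB·CDB·AA·CDB·BB·AB·CDB·BB·AB·CDB·BB·AB·CDB·AA·AA·BB·AB·CDB·CDB·CDB·AA·CDB·BB·AB·CDB
    A ↦ AA
    B ↦ CDB
    C ↦ BB
    D ↦ AB

A->AA, B->CDB, C->BB, D->AB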